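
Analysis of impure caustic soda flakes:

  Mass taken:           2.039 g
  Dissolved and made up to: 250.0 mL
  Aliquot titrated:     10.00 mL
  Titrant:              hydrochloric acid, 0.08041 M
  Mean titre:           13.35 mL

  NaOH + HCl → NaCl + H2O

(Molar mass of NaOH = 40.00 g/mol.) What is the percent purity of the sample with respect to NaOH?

52.65 %

n(HCl) per titration = 0.01335 × 0.08041 = 1.073 × 10^-3 mol
n(NaOH) in each aliquot = 1.073 × 10^-3 mol (1:1 ratio)
n(NaOH) in the whole flask = 1.073 × 10^-3 × 250.0/10.00 = 0.02684 mol
mass of NaOH = 0.02684 × 40.00 = 1.073 g
% NaOH = 1.073 / 2.039 × 100 = 52.65 %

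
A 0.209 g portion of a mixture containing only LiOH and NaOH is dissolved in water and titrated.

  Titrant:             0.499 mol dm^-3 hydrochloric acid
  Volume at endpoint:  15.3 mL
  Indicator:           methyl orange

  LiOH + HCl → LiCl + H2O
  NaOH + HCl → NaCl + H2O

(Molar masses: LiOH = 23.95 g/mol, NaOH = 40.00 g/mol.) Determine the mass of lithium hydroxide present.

n(HCl) = 0.0153 × 0.499 = 7.63 × 10^-3 mol
Let x = n(LiOH), y = n(NaOH).
Titrant: 1x + 1y = 7.63 × 10^-3;  mass: 23.95x + 40.00y = 0.209
Solving, x = 6.01 × 10^-3 mol, y = 1.63 × 10^-3 mol
mass of LiOH = 6.01 × 10^-3 × 23.95 = 0.144 g

0.144 g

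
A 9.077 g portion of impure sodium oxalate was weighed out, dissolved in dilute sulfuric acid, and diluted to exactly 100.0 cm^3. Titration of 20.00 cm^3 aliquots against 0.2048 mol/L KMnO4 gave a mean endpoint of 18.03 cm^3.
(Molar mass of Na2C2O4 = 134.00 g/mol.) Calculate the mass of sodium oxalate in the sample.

2 MnO4^- + 5 C2O4^2- + 16 H^+ → 2 Mn^2+ + 10 CO2 + 8 H2O
n(KMnO4) per titration = 0.01803 × 0.2048 = 3.693 × 10^-3 mol
From the 5:2 ratio, n(Na2C2O4) in each aliquot = 5/2 × 3.693 × 10^-3 = 9.231 × 10^-3 mol
n(Na2C2O4) in the whole flask = 9.231 × 10^-3 × 100.0/20.00 = 0.04616 mol
mass of Na2C2O4 = 0.04616 × 134.00 = 6.185 g

6.185 g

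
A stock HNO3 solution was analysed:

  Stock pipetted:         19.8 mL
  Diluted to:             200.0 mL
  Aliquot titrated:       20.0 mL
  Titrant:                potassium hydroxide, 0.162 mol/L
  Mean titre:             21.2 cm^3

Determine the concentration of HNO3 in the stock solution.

1.73 mol/L

HNO3 + KOH → KNO3 + H2O
n(KOH) = 0.0212 × 0.162 = 3.43 × 10^-3 mol
n(HNO3) in the aliquot = 3.43 × 10^-3 mol (1:1 ratio)
[HNO3]_dilute = 3.43 × 10^-3 / 0.0200 = 0.172 mol/L
Dilution factor = 200.0 / 19.8 = 10.10
[HNO3]_stock = 0.172 × 10.10 = 1.73 mol/L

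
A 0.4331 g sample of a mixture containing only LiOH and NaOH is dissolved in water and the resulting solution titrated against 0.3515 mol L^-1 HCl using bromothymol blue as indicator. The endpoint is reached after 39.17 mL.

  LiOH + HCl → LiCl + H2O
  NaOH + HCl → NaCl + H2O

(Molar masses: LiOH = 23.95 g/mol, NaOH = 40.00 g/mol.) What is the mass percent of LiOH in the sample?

40.53 %

n(HCl) = 0.03917 × 0.3515 = 0.01377 mol
Let x = n(LiOH), y = n(NaOH).
Titrant: 1x + 1y = 0.01377;  mass: 23.95x + 40.00y = 0.4331
Solving, x = 7.329 × 10^-3 mol, y = 6.439 × 10^-3 mol
mass of LiOH = 7.329 × 10^-3 × 23.95 = 0.1755 g
% LiOH = 0.1755 / 0.4331 × 100 = 40.53 %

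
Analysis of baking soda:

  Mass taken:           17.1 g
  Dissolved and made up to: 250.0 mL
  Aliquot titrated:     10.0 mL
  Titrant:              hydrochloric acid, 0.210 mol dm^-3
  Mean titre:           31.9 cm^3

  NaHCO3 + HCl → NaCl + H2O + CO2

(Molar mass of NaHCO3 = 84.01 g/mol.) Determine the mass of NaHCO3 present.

14.1 g

n(HCl) per titration = 0.0319 × 0.210 = 6.70 × 10^-3 mol
n(NaHCO3) in each aliquot = 6.70 × 10^-3 mol (1:1 ratio)
n(NaHCO3) in the whole flask = 6.70 × 10^-3 × 250.0/10.0 = 0.167 mol
mass of NaHCO3 = 0.167 × 84.01 = 14.1 g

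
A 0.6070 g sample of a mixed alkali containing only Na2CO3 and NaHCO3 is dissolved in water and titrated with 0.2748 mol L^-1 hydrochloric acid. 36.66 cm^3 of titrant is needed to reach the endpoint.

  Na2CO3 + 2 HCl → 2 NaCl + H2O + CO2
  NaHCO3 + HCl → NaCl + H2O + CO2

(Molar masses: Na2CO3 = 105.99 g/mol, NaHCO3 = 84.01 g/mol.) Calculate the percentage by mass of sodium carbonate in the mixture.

67.37 %

n(HCl) = 0.03666 × 0.2748 = 0.01007 mol
Let x = n(Na2CO3), y = n(NaHCO3).
Titrant: 2x + 1y = 0.01007;  mass: 105.99x + 84.01y = 0.6070
Solving, x = 3.858 × 10^-3 mol, y = 2.358 × 10^-3 mol
mass of Na2CO3 = 3.858 × 10^-3 × 105.99 = 0.4089 g
% Na2CO3 = 0.4089 / 0.6070 × 100 = 67.37 %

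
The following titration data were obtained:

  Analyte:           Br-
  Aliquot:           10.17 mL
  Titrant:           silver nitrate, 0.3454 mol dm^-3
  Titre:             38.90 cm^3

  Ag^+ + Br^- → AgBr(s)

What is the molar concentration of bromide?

1.321 mol/L

n(AgNO3) = 0.03890 L × 0.3454 mol/L = 0.01344 mol
n(Br-) = 0.01344 mol (1:1 mole ratio)
[Br-] = 0.01344 mol / 0.01017 L = 1.321 mol/L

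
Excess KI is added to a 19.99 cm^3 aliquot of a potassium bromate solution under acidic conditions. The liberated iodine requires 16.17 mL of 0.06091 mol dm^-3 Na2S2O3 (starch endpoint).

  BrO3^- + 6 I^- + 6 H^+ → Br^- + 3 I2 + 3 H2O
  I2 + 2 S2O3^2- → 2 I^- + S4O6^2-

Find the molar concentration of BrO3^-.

n(S2O3^2-) = 0.01617 × 0.06091 = 9.849 × 10^-4 mol
n(I2) = n(S2O3^2-)/2 = 4.925 × 10^-4 mol
From the 1:3 ratio, n(BrO3^-) in the aliquot = 1/3 × 4.925 × 10^-4 = 1.642 × 10^-4 mol
[BrO3^-] = 1.642 × 10^-4 / 0.01999 = 0.008212 mol/L

0.008212 mol/L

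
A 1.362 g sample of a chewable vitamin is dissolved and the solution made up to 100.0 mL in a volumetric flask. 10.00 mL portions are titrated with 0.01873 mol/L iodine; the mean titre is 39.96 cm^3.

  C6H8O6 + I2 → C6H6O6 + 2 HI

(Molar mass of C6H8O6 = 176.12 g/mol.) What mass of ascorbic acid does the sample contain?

1.318 g

n(I2) per titration = 0.03996 × 0.01873 = 7.485 × 10^-4 mol
n(C6H8O6) in each aliquot = 7.485 × 10^-4 mol (1:1 ratio)
n(C6H8O6) in the whole flask = 7.485 × 10^-4 × 100.0/10.00 = 7.485 × 10^-3 mol
mass of C6H8O6 = 7.485 × 10^-3 × 176.12 = 1.318 g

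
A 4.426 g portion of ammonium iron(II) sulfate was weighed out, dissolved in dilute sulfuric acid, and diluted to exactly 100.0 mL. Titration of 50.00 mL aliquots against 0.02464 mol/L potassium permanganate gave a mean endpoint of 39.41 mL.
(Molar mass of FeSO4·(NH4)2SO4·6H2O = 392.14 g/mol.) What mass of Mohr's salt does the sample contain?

3.808 g

MnO4^- + 5 Fe^2+ + 8 H^+ → Mn^2+ + 5 Fe^3+ + 4 H2O
n(KMnO4) per titration = 0.03941 × 0.02464 = 9.711 × 10^-4 mol
From the 5:1 ratio, n(FeSO4·(NH4)2SO4·6H2O) in each aliquot = 5/1 × 9.711 × 10^-4 = 4.855 × 10^-3 mol
n(FeSO4·(NH4)2SO4·6H2O) in the whole flask = 4.855 × 10^-3 × 100.0/50.00 = 9.711 × 10^-3 mol
mass of FeSO4·(NH4)2SO4·6H2O = 9.711 × 10^-3 × 392.14 = 3.808 g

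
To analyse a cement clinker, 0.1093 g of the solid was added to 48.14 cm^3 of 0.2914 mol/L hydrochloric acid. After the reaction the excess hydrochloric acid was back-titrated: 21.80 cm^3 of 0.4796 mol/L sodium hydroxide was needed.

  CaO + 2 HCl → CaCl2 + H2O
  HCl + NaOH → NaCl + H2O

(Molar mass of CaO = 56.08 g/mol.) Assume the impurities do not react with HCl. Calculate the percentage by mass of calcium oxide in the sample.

n(HCl) added = 0.04814 × 0.2914 = 0.01403 mol
n(NaOH) used in back-titration = 0.02180 × 0.4796 = 0.01046 mol
n(HCl) left over = 0.01046 mol (1:1 ratio)
n(HCl) consumed by analyte = 0.01403 − 0.01046 = 3.573 × 10^-3 mol
From the 1:2 ratio, n(CaO) = 1/2 × 3.573 × 10^-3 = 1.786 × 10^-3 mol
mass of CaO = 1.786 × 10^-3 × 56.08 = 0.1002 g
% CaO = 0.1002 / 0.1093 × 100 = 91.66 %

91.66 %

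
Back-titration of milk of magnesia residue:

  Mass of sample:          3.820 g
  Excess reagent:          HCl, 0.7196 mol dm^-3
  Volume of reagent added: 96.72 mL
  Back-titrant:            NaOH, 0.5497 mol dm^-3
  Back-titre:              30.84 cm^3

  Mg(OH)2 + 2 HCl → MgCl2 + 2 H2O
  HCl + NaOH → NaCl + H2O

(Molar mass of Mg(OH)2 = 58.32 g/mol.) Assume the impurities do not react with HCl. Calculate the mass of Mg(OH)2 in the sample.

1.535 g

n(HCl) added = 0.09672 × 0.7196 = 0.06960 mol
n(NaOH) used in back-titration = 0.03084 × 0.5497 = 0.01695 mol
n(HCl) left over = 0.01695 mol (1:1 ratio)
n(HCl) consumed by analyte = 0.06960 − 0.01695 = 0.05265 mol
From the 1:2 ratio, n(Mg(OH)2) = 1/2 × 0.05265 = 0.02632 mol
mass of Mg(OH)2 = 0.02632 × 58.32 = 1.535 g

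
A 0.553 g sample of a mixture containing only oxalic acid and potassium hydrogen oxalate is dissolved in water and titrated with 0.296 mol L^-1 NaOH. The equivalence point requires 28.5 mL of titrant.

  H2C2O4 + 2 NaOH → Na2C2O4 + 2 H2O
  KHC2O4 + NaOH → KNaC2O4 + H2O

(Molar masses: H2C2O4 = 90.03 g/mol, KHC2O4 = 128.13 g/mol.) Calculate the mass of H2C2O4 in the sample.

0.286 g

n(NaOH) = 0.0285 × 0.296 = 8.44 × 10^-3 mol
Let x = n(H2C2O4), y = n(KHC2O4).
Titrant: 2x + 1y = 8.44 × 10^-3;  mass: 90.03x + 128.13y = 0.553
Solving, x = 3.18 × 10^-3 mol, y = 2.08 × 10^-3 mol
mass of H2C2O4 = 3.18 × 10^-3 × 90.03 = 0.286 g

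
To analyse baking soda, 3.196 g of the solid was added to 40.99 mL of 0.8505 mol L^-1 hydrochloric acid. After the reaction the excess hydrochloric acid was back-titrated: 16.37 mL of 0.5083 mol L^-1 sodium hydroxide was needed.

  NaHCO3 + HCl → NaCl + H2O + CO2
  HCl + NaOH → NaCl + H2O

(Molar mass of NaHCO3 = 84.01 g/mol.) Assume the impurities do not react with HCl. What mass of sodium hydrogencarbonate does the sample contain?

n(HCl) added = 0.04099 × 0.8505 = 0.03486 mol
n(NaOH) used in back-titration = 0.01637 × 0.5083 = 8.321 × 10^-3 mol
n(HCl) left over = 8.321 × 10^-3 mol (1:1 ratio)
n(HCl) consumed by analyte = 0.03486 − 8.321 × 10^-3 = 0.02654 mol
n(NaHCO3) = 0.02654 mol (1:1 ratio)
mass of NaHCO3 = 0.02654 × 84.01 = 2.230 g

2.230 g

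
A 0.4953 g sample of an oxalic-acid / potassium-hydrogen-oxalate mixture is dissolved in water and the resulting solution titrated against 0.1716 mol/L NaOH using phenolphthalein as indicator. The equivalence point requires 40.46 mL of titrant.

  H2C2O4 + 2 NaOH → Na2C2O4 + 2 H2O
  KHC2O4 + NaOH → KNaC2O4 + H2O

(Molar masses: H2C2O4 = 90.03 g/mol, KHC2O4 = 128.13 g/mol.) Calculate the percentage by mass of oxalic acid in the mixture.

43.12 %

n(NaOH) = 0.04046 × 0.1716 = 6.943 × 10^-3 mol
Let x = n(H2C2O4), y = n(KHC2O4).
Titrant: 2x + 1y = 6.943 × 10^-3;  mass: 90.03x + 128.13y = 0.4953
Solving, x = 2.372 × 10^-3 mol, y = 2.199 × 10^-3 mol
mass of H2C2O4 = 2.372 × 10^-3 × 90.03 = 0.2136 g
% H2C2O4 = 0.2136 / 0.4953 × 100 = 43.12 %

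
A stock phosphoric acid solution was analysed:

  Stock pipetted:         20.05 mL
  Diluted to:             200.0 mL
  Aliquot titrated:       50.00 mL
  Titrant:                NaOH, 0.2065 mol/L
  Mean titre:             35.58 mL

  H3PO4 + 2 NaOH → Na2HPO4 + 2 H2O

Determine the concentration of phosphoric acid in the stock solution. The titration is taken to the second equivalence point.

0.7329 mol/L

n(NaOH) = 0.03558 × 0.2065 = 7.347 × 10^-3 mol
From the 1:2 ratio, n(H3PO4) in the aliquot = 1/2 × 7.347 × 10^-3 = 3.674 × 10^-3 mol
[H3PO4]_dilute = 3.674 × 10^-3 / 0.05000 = 0.07347 mol/L
Dilution factor = 200.0 / 20.05 = 9.975
[H3PO4]_stock = 0.07347 × 9.975 = 0.7329 mol/L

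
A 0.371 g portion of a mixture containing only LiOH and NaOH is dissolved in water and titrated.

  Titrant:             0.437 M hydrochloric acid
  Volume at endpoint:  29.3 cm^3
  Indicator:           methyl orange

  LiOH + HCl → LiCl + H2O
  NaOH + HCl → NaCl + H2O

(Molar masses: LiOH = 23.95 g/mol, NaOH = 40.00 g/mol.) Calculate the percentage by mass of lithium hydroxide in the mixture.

n(HCl) = 0.0293 × 0.437 = 0.0128 mol
Let x = n(LiOH), y = n(NaOH).
Titrant: 1x + 1y = 0.0128;  mass: 23.95x + 40.00y = 0.371
Solving, x = 8.80 × 10^-3 mol, y = 4.01 × 10^-3 mol
mass of LiOH = 8.80 × 10^-3 × 23.95 = 0.211 g
% LiOH = 0.211 / 0.371 × 100 = 56.8 %

56.8 %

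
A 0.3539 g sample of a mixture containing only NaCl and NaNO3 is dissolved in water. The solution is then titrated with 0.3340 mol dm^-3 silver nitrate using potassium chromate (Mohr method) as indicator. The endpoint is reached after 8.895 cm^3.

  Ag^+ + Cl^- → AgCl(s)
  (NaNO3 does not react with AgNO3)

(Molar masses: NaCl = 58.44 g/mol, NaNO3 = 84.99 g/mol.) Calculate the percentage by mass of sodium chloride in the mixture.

49.06 %

n(AgNO3) = 0.008895 × 0.3340 = 2.971 × 10^-3 mol
Let x = n(NaCl), y = n(NaNO3).
Titrant: 1x = 2.971 × 10^-3;  mass: 58.44x + 84.99y = 0.3539
Solving, x = 2.971 × 10^-3 mol, y = 2.121 × 10^-3 mol
mass of NaCl = 2.971 × 10^-3 × 58.44 = 0.1736 g
% NaCl = 0.1736 / 0.3539 × 100 = 49.06 %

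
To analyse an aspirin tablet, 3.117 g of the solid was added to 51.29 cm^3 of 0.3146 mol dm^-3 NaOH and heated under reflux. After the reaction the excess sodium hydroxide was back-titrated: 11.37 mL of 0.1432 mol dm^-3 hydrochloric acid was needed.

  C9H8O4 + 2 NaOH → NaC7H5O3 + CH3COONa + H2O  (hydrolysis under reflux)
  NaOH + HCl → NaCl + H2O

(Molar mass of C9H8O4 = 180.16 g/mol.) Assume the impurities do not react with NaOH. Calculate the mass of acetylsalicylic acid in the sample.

1.307 g

n(NaOH) added = 0.05129 × 0.3146 = 0.01614 mol
n(HCl) used in back-titration = 0.01137 × 0.1432 = 1.628 × 10^-3 mol
n(NaOH) left over = 1.628 × 10^-3 mol (1:1 ratio)
n(NaOH) consumed by analyte = 0.01614 − 1.628 × 10^-3 = 0.01451 mol
From the 1:2 ratio, n(C9H8O4) = 1/2 × 0.01451 = 7.254 × 10^-3 mol
mass of C9H8O4 = 7.254 × 10^-3 × 180.16 = 1.307 g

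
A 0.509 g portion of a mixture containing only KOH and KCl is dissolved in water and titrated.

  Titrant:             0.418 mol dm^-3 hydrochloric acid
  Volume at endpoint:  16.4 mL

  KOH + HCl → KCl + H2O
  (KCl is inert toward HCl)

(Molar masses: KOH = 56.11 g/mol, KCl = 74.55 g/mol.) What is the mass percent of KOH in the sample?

75.6 %

n(HCl) = 0.0164 × 0.418 = 6.86 × 10^-3 mol
Let x = n(KOH), y = n(KCl).
Titrant: 1x = 6.86 × 10^-3;  mass: 56.11x + 74.55y = 0.509
Solving, x = 6.86 × 10^-3 mol, y = 1.67 × 10^-3 mol
mass of KOH = 6.86 × 10^-3 × 56.11 = 0.385 g
% KOH = 0.385 / 0.509 × 100 = 75.6 %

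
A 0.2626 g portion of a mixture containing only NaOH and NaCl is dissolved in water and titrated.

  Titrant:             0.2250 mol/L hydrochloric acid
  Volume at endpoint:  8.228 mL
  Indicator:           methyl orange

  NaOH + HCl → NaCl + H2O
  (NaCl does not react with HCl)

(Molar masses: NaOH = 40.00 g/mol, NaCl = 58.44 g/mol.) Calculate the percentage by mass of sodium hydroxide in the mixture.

n(HCl) = 0.008228 × 0.2250 = 1.851 × 10^-3 mol
Let x = n(NaOH), y = n(NaCl).
Titrant: 1x = 1.851 × 10^-3;  mass: 40.00x + 58.44y = 0.2626
Solving, x = 1.851 × 10^-3 mol, y = 3.226 × 10^-3 mol
mass of NaOH = 1.851 × 10^-3 × 40.00 = 0.07405 g
% NaOH = 0.07405 / 0.2626 × 100 = 28.20 %

28.20 %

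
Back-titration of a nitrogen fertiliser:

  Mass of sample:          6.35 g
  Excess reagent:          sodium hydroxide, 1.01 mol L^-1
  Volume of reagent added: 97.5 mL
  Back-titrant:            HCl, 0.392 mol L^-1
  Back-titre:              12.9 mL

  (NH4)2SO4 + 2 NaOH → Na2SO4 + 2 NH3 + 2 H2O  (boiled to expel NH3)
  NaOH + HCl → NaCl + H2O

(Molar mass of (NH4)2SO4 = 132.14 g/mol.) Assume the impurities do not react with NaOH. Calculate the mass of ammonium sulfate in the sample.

n(NaOH) added = 0.0975 × 1.01 = 0.0985 mol
n(HCl) used in back-titration = 0.0129 × 0.392 = 5.06 × 10^-3 mol
n(NaOH) left over = 5.06 × 10^-3 mol (1:1 ratio)
n(NaOH) consumed by analyte = 0.0985 − 5.06 × 10^-3 = 0.0934 mol
From the 1:2 ratio, n((NH4)2SO4) = 1/2 × 0.0934 = 0.0467 mol
mass of (NH4)2SO4 = 0.0467 × 132.14 = 6.17 g

6.17 g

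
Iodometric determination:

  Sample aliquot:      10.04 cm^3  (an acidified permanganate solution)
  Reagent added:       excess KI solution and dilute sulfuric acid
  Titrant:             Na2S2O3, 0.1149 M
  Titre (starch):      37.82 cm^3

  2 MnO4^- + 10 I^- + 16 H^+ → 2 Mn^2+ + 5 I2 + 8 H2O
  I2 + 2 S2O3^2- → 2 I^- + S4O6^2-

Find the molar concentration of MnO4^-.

n(S2O3^2-) = 0.03782 × 0.1149 = 4.346 × 10^-3 mol
n(I2) = n(S2O3^2-)/2 = 2.173 × 10^-3 mol
From the 2:5 ratio, n(MnO4^-) in the aliquot = 2/5 × 2.173 × 10^-3 = 8.691 × 10^-4 mol
[MnO4^-] = 8.691 × 10^-4 / 0.01004 = 0.08656 mol/L

0.08656 M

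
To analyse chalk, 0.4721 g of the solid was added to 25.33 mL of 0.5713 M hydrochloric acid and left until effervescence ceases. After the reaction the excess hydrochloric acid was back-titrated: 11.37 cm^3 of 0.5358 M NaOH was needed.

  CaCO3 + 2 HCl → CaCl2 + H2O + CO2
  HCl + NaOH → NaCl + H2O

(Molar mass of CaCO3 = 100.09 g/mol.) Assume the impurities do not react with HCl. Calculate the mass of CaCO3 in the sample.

n(HCl) added = 0.02533 × 0.5713 = 0.01447 mol
n(NaOH) used in back-titration = 0.01137 × 0.5358 = 6.092 × 10^-3 mol
n(HCl) left over = 6.092 × 10^-3 mol (1:1 ratio)
n(HCl) consumed by analyte = 0.01447 − 6.092 × 10^-3 = 8.379 × 10^-3 mol
From the 1:2 ratio, n(CaCO3) = 1/2 × 8.379 × 10^-3 = 4.189 × 10^-3 mol
mass of CaCO3 = 4.189 × 10^-3 × 100.09 = 0.4193 g

0.4193 g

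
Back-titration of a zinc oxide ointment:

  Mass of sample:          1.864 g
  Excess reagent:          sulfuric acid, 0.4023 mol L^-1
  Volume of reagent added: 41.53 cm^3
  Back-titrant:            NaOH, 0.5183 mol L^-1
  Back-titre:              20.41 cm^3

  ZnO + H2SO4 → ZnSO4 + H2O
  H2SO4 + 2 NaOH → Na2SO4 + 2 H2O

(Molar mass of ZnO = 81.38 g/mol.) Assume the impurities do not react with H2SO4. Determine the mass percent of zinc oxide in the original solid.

49.85 %

n(H2SO4) added = 0.04153 × 0.4023 = 0.01671 mol
n(NaOH) used in back-titration = 0.02041 × 0.5183 = 0.01058 mol
From the 1:2 ratio, n(H2SO4) left over = 1/2 × 0.01058 = 5.289 × 10^-3 mol
n(H2SO4) consumed by analyte = 0.01671 − 5.289 × 10^-3 = 0.01142 mol
n(ZnO) = 0.01142 mol (1:1 ratio)
mass of ZnO = 0.01142 × 81.38 = 0.9292 g
% ZnO = 0.9292 / 1.864 × 100 = 49.85 %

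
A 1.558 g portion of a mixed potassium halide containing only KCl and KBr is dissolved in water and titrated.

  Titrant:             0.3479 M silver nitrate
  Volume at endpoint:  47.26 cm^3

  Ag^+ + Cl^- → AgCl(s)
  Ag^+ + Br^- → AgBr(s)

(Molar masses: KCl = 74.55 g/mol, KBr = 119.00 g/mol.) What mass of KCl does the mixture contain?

n(AgNO3) = 0.04726 × 0.3479 = 0.01644 mol
Let x = n(KCl), y = n(KBr).
Titrant: 1x + 1y = 0.01644;  mass: 74.55x + 119.00y = 1.558
Solving, x = 8.967 × 10^-3 mol, y = 7.475 × 10^-3 mol
mass of KCl = 8.967 × 10^-3 × 74.55 = 0.6685 g

0.6685 g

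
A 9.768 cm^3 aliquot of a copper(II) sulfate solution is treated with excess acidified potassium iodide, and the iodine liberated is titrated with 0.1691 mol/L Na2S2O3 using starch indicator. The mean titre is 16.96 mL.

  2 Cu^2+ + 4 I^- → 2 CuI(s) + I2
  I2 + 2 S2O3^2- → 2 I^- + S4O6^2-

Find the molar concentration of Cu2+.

n(S2O3^2-) = 0.01696 × 0.1691 = 2.868 × 10^-3 mol
n(I2) = n(S2O3^2-)/2 = 1.434 × 10^-3 mol
From the 2:1 ratio, n(Cu2+) in the aliquot = 2/1 × 1.434 × 10^-3 = 2.868 × 10^-3 mol
[Cu2+] = 2.868 × 10^-3 / 0.009768 = 0.2936 mol/L

0.2936 mol/L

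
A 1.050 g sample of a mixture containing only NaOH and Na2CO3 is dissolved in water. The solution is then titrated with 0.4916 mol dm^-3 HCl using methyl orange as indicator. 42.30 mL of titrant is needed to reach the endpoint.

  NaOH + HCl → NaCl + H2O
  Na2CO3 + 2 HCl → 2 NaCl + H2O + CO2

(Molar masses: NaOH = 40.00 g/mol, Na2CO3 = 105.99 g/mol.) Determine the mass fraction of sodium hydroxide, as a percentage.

15.25 %

n(HCl) = 0.04230 × 0.4916 = 0.02079 mol
Let x = n(NaOH), y = n(Na2CO3).
Titrant: 1x + 2y = 0.02079;  mass: 40.00x + 105.99y = 1.050
Solving, x = 4.003 × 10^-3 mol, y = 8.396 × 10^-3 mol
mass of NaOH = 4.003 × 10^-3 × 40.00 = 0.1601 g
% NaOH = 0.1601 / 1.050 × 100 = 15.25 %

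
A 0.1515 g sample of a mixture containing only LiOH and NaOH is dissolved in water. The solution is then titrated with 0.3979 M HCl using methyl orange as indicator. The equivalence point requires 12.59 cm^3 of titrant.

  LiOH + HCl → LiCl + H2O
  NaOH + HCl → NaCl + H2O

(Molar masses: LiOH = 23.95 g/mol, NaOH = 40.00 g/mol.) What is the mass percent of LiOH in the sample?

48.15 %

n(HCl) = 0.01259 × 0.3979 = 5.010 × 10^-3 mol
Let x = n(LiOH), y = n(NaOH).
Titrant: 1x + 1y = 5.010 × 10^-3;  mass: 23.95x + 40.00y = 0.1515
Solving, x = 3.046 × 10^-3 mol, y = 1.964 × 10^-3 mol
mass of LiOH = 3.046 × 10^-3 × 23.95 = 0.07294 g
% LiOH = 0.07294 / 0.1515 × 100 = 48.15 %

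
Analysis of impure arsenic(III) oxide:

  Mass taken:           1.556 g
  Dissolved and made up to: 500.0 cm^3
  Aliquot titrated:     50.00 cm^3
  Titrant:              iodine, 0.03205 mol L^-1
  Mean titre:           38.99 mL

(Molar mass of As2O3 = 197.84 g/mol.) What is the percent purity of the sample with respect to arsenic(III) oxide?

As2O3 + 2 I2 + 2 H2O → As2O5 + 4 HI
n(I2) per titration = 0.03899 × 0.03205 = 1.250 × 10^-3 mol
From the 1:2 ratio, n(As2O3) in each aliquot = 1/2 × 1.250 × 10^-3 = 6.248 × 10^-4 mol
n(As2O3) in the whole flask = 6.248 × 10^-4 × 500.0/50.00 = 6.248 × 10^-3 mol
mass of As2O3 = 6.248 × 10^-3 × 197.84 = 1.236 g
% As2O3 = 1.236 / 1.556 × 100 = 79.44 %

79.44 %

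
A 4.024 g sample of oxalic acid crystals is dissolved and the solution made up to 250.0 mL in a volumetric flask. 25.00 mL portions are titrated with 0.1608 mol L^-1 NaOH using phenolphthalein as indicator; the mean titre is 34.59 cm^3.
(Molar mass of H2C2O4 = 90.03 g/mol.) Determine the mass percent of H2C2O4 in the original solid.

62.22 %

H2C2O4 + 2 NaOH → Na2C2O4 + 2 H2O
n(NaOH) per titration = 0.03459 × 0.1608 = 5.562 × 10^-3 mol
From the 1:2 ratio, n(H2C2O4) in each aliquot = 1/2 × 5.562 × 10^-3 = 2.781 × 10^-3 mol
n(H2C2O4) in the whole flask = 2.781 × 10^-3 × 250.0/25.00 = 0.02781 mol
mass of H2C2O4 = 0.02781 × 90.03 = 2.504 g
% H2C2O4 = 2.504 / 4.024 × 100 = 62.22 %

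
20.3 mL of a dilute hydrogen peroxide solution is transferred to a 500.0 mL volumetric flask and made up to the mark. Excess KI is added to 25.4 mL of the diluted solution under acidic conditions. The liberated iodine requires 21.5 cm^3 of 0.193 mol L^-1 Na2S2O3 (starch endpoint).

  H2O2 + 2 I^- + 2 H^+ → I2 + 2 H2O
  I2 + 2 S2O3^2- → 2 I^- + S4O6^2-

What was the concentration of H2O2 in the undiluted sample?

n(S2O3^2-) = 0.0215 × 0.193 = 4.15 × 10^-3 mol
n(I2) = n(S2O3^2-)/2 = 2.07 × 10^-3 mol
n(H2O2) in the aliquot = 2.07 × 10^-3 mol (1:1 ratio)
[H2O2]_dilute = 2.07 × 10^-3 / 0.0254 = 0.0817 mol/L
[H2O2]_original = 0.0817 × 500.0/20.3 = 2.01 mol/L

2.01 mol/L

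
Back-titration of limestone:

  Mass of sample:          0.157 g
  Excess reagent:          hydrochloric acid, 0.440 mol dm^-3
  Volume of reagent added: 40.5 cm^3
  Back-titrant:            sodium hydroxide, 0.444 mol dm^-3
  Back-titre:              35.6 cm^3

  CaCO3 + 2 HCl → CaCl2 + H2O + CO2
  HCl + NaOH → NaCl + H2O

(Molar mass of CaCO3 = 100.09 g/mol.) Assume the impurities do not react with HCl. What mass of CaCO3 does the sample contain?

n(HCl) added = 0.0405 × 0.440 = 0.0178 mol
n(NaOH) used in back-titration = 0.0356 × 0.444 = 0.0158 mol
n(HCl) left over = 0.0158 mol (1:1 ratio)
n(HCl) consumed by analyte = 0.0178 − 0.0158 = 2.01 × 10^-3 mol
From the 1:2 ratio, n(CaCO3) = 1/2 × 2.01 × 10^-3 = 1.01 × 10^-3 mol
mass of CaCO3 = 1.01 × 10^-3 × 100.09 = 0.101 g

0.101 g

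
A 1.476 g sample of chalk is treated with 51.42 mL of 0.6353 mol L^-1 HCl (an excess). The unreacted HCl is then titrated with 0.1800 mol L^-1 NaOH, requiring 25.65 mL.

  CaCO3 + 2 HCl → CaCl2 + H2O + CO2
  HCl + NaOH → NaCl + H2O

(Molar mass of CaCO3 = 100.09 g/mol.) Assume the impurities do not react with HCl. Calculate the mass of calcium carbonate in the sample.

n(HCl) added = 0.05142 × 0.6353 = 0.03267 mol
n(NaOH) used in back-titration = 0.02565 × 0.1800 = 4.617 × 10^-3 mol
n(HCl) left over = 4.617 × 10^-3 mol (1:1 ratio)
n(HCl) consumed by analyte = 0.03267 − 4.617 × 10^-3 = 0.02805 mol
From the 1:2 ratio, n(CaCO3) = 1/2 × 0.02805 = 0.01403 mol
mass of CaCO3 = 0.01403 × 100.09 = 1.404 g

1.404 g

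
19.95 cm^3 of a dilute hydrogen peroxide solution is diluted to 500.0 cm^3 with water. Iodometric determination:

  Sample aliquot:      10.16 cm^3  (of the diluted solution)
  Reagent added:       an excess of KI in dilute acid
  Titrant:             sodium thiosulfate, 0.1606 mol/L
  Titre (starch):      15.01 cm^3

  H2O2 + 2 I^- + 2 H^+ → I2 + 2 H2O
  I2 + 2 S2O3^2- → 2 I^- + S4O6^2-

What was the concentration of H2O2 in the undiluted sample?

2.973 mol/L

n(S2O3^2-) = 0.01501 × 0.1606 = 2.411 × 10^-3 mol
n(I2) = n(S2O3^2-)/2 = 1.205 × 10^-3 mol
n(H2O2) in the aliquot = 1.205 × 10^-3 mol (1:1 ratio)
[H2O2]_dilute = 1.205 × 10^-3 / 0.01016 = 0.1186 mol/L
[H2O2]_original = 0.1186 × 500.0/19.95 = 2.973 mol/L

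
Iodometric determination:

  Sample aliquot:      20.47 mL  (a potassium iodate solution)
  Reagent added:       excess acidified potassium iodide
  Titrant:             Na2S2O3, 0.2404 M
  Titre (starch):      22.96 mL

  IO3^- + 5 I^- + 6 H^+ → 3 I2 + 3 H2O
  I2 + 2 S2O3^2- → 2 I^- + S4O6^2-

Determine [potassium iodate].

0.04494 M

n(S2O3^2-) = 0.02296 × 0.2404 = 5.520 × 10^-3 mol
n(I2) = n(S2O3^2-)/2 = 2.760 × 10^-3 mol
From the 1:3 ratio, n(IO3^-) in the aliquot = 1/3 × 2.760 × 10^-3 = 9.199 × 10^-4 mol
[IO3^-] = 9.199 × 10^-4 / 0.02047 = 0.04494 mol/L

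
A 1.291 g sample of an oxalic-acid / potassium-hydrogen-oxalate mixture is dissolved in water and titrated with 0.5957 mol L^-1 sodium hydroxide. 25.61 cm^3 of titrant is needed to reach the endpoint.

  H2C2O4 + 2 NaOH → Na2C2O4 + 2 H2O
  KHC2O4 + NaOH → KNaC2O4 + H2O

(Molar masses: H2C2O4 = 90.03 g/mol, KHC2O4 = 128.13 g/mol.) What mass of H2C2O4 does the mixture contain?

0.3595 g

n(NaOH) = 0.02561 × 0.5957 = 0.01526 mol
Let x = n(H2C2O4), y = n(KHC2O4).
Titrant: 2x + 1y = 0.01526;  mass: 90.03x + 128.13y = 1.291
Solving, x = 3.993 × 10^-3 mol, y = 7.270 × 10^-3 mol
mass of H2C2O4 = 3.993 × 10^-3 × 90.03 = 0.3595 g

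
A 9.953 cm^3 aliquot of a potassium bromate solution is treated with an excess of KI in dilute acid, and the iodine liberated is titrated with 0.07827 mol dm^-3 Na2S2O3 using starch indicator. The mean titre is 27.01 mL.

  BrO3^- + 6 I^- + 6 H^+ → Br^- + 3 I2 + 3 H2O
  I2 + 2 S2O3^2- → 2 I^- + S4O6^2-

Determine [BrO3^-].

n(S2O3^2-) = 0.02701 × 0.07827 = 2.114 × 10^-3 mol
n(I2) = n(S2O3^2-)/2 = 1.057 × 10^-3 mol
From the 1:3 ratio, n(BrO3^-) in the aliquot = 1/3 × 1.057 × 10^-3 = 3.523 × 10^-4 mol
[BrO3^-] = 3.523 × 10^-4 / 0.009953 = 0.03540 mol/L

0.03540 mol/L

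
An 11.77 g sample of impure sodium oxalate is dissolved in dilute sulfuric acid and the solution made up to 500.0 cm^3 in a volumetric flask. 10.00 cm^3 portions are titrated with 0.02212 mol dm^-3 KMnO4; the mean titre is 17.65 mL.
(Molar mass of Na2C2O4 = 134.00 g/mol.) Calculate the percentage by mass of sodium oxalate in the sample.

55.56 %

2 MnO4^- + 5 C2O4^2- + 16 H^+ → 2 Mn^2+ + 10 CO2 + 8 H2O
n(KMnO4) per titration = 0.01765 × 0.02212 = 3.904 × 10^-4 mol
From the 5:2 ratio, n(Na2C2O4) in each aliquot = 5/2 × 3.904 × 10^-4 = 9.760 × 10^-4 mol
n(Na2C2O4) in the whole flask = 9.760 × 10^-4 × 500.0/10.00 = 0.04880 mol
mass of Na2C2O4 = 0.04880 × 134.00 = 6.540 g
% Na2C2O4 = 6.540 / 11.77 × 100 = 55.56 %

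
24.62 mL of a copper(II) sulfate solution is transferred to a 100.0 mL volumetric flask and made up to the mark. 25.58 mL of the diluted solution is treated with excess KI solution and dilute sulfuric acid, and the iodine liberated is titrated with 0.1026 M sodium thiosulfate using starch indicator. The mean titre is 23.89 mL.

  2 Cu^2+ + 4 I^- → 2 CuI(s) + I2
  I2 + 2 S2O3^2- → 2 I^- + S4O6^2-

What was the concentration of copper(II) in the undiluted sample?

0.3892 M

n(S2O3^2-) = 0.02389 × 0.1026 = 2.451 × 10^-3 mol
n(I2) = n(S2O3^2-)/2 = 1.226 × 10^-3 mol
From the 2:1 ratio, n(Cu2+) in the aliquot = 2/1 × 1.226 × 10^-3 = 2.451 × 10^-3 mol
[Cu2+]_dilute = 2.451 × 10^-3 / 0.02558 = 0.09582 mol/L
[Cu2+]_original = 0.09582 × 100.0/24.62 = 0.3892 mol/L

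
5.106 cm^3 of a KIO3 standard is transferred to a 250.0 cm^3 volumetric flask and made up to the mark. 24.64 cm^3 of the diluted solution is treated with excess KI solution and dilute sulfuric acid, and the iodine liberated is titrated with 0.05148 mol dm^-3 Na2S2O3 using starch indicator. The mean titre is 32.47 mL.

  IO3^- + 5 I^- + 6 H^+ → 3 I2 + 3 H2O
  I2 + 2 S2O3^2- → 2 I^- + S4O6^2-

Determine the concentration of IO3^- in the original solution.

n(S2O3^2-) = 0.03247 × 0.05148 = 1.672 × 10^-3 mol
n(I2) = n(S2O3^2-)/2 = 8.358 × 10^-4 mol
From the 1:3 ratio, n(IO3^-) in the aliquot = 1/3 × 8.358 × 10^-4 = 2.786 × 10^-4 mol
[IO3^-]_dilute = 2.786 × 10^-4 / 0.02464 = 0.01131 mol/L
[IO3^-]_original = 0.01131 × 250.0/5.106 = 0.5536 mol/L

0.5536 mol/L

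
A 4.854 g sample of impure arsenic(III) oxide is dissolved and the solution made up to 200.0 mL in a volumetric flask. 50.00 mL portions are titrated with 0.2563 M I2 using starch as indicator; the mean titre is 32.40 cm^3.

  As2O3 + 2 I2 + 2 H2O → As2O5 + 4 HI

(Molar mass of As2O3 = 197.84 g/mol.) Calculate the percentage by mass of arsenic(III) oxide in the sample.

n(I2) per titration = 0.03240 × 0.2563 = 8.304 × 10^-3 mol
From the 1:2 ratio, n(As2O3) in each aliquot = 1/2 × 8.304 × 10^-3 = 4.152 × 10^-3 mol
n(As2O3) in the whole flask = 4.152 × 10^-3 × 200.0/50.00 = 0.01661 mol
mass of As2O3 = 0.01661 × 197.84 = 3.286 g
% As2O3 = 3.286 / 4.854 × 100 = 67.69 %

67.69 %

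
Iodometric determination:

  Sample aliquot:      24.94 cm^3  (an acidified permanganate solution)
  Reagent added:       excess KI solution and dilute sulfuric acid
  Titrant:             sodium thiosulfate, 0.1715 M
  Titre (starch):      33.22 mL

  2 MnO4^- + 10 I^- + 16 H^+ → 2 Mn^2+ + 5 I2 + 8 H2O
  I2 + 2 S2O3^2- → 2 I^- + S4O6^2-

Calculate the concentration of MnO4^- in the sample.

0.04569 M

n(S2O3^2-) = 0.03322 × 0.1715 = 5.697 × 10^-3 mol
n(I2) = n(S2O3^2-)/2 = 2.849 × 10^-3 mol
From the 2:5 ratio, n(MnO4^-) in the aliquot = 2/5 × 2.849 × 10^-3 = 1.139 × 10^-3 mol
[MnO4^-] = 1.139 × 10^-3 / 0.02494 = 0.04569 mol/L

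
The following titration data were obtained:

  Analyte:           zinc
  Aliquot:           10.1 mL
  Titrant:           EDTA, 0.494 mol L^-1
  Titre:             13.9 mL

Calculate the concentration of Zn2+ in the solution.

0.680 mol/L

Zn^2+ + EDTA^4- → [Zn(EDTA)]^2-
n(EDTA) = 0.0139 L × 0.494 mol/L = 6.87 × 10^-3 mol
n(Zn2+) = 6.87 × 10^-3 mol (1:1 mole ratio)
[Zn2+] = 6.87 × 10^-3 mol / 0.0101 L = 0.680 mol/L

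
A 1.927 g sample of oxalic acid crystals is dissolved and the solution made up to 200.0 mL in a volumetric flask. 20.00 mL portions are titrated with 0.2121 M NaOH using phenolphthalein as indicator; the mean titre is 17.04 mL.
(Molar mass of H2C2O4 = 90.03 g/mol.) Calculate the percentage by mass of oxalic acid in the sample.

H2C2O4 + 2 NaOH → Na2C2O4 + 2 H2O
n(NaOH) per titration = 0.01704 × 0.2121 = 3.614 × 10^-3 mol
From the 1:2 ratio, n(H2C2O4) in each aliquot = 1/2 × 3.614 × 10^-3 = 1.807 × 10^-3 mol
n(H2C2O4) in the whole flask = 1.807 × 10^-3 × 200.0/20.00 = 0.01807 mol
mass of H2C2O4 = 0.01807 × 90.03 = 1.627 g
% H2C2O4 = 1.627 / 1.927 × 100 = 84.43 %

84.43 %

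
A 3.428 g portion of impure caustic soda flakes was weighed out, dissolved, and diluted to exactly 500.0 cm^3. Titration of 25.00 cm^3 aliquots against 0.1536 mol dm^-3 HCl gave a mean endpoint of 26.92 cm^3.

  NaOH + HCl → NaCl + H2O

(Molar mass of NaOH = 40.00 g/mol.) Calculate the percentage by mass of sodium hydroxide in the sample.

96.50 %

n(HCl) per titration = 0.02692 × 0.1536 = 4.135 × 10^-3 mol
n(NaOH) in each aliquot = 4.135 × 10^-3 mol (1:1 ratio)
n(NaOH) in the whole flask = 4.135 × 10^-3 × 500.0/25.00 = 0.08270 mol
mass of NaOH = 0.08270 × 40.00 = 3.308 g
% NaOH = 3.308 / 3.428 × 100 = 96.50 %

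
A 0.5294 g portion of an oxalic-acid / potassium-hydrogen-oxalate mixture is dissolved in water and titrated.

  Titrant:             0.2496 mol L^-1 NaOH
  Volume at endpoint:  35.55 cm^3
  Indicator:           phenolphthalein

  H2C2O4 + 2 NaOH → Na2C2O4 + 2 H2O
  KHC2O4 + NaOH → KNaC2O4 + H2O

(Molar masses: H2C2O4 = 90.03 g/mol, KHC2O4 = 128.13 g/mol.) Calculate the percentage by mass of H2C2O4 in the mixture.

n(NaOH) = 0.03555 × 0.2496 = 8.873 × 10^-3 mol
Let x = n(H2C2O4), y = n(KHC2O4).
Titrant: 2x + 1y = 8.873 × 10^-3;  mass: 90.03x + 128.13y = 0.5294
Solving, x = 3.655 × 10^-3 mol, y = 1.564 × 10^-3 mol
mass of H2C2O4 = 3.655 × 10^-3 × 90.03 = 0.3290 g
% H2C2O4 = 0.3290 / 0.5294 × 100 = 62.15 %

62.15 %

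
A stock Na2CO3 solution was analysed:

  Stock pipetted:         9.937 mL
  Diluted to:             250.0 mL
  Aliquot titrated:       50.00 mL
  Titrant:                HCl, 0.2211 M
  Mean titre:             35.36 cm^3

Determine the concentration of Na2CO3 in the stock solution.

1.967 M

Na2CO3 + 2 HCl → 2 NaCl + H2O + CO2
n(HCl) = 0.03536 × 0.2211 = 7.818 × 10^-3 mol
From the 1:2 ratio, n(Na2CO3) in the aliquot = 1/2 × 7.818 × 10^-3 = 3.909 × 10^-3 mol
[Na2CO3]_dilute = 3.909 × 10^-3 / 0.05000 = 0.07818 mol/L
Dilution factor = 250.0 / 9.937 = 25.16
[Na2CO3]_stock = 0.07818 × 25.16 = 1.967 mol/L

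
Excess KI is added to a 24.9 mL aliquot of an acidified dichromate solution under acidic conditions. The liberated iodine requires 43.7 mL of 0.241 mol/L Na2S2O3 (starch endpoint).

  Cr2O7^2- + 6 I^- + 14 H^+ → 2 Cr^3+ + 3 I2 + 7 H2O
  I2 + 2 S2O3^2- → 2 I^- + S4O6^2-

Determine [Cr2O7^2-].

n(S2O3^2-) = 0.0437 × 0.241 = 0.0105 mol
n(I2) = n(S2O3^2-)/2 = 5.27 × 10^-3 mol
From the 1:3 ratio, n(Cr2O7^2-) in the aliquot = 1/3 × 5.27 × 10^-3 = 1.76 × 10^-3 mol
[Cr2O7^2-] = 1.76 × 10^-3 / 0.0249 = 0.0705 mol/L

0.0705 mol/L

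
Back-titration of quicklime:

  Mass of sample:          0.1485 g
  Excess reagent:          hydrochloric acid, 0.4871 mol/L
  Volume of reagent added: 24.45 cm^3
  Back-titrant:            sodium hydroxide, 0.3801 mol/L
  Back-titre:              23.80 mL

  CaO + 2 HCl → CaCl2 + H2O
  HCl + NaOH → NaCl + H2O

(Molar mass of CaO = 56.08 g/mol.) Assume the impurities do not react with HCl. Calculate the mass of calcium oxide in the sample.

0.08028 g

n(HCl) added = 0.02445 × 0.4871 = 0.01191 mol
n(NaOH) used in back-titration = 0.02380 × 0.3801 = 9.046 × 10^-3 mol
n(HCl) left over = 9.046 × 10^-3 mol (1:1 ratio)
n(HCl) consumed by analyte = 0.01191 − 9.046 × 10^-3 = 2.863 × 10^-3 mol
From the 1:2 ratio, n(CaO) = 1/2 × 2.863 × 10^-3 = 1.432 × 10^-3 mol
mass of CaO = 1.432 × 10^-3 × 56.08 = 0.08028 g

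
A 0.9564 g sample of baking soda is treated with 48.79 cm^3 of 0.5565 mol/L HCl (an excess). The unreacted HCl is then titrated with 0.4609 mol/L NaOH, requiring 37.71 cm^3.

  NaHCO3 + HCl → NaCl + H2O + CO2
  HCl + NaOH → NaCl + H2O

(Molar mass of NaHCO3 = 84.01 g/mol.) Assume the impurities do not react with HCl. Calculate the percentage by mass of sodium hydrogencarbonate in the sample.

n(HCl) added = 0.04879 × 0.5565 = 0.02715 mol
n(NaOH) used in back-titration = 0.03771 × 0.4609 = 0.01738 mol
n(HCl) left over = 0.01738 mol (1:1 ratio)
n(HCl) consumed by analyte = 0.02715 − 0.01738 = 9.771 × 10^-3 mol
n(NaHCO3) = 9.771 × 10^-3 mol (1:1 ratio)
mass of NaHCO3 = 9.771 × 10^-3 × 84.01 = 0.8209 g
% NaHCO3 = 0.8209 / 0.9564 × 100 = 85.83 %

85.83 %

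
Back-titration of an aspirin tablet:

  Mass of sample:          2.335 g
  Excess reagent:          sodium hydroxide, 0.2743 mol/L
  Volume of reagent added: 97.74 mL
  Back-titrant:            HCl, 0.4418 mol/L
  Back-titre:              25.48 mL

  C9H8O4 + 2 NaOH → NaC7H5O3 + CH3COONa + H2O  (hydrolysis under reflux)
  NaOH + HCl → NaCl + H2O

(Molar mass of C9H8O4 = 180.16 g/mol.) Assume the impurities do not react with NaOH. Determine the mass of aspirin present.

1.401 g

n(NaOH) added = 0.09774 × 0.2743 = 0.02681 mol
n(HCl) used in back-titration = 0.02548 × 0.4418 = 0.01126 mol
n(NaOH) left over = 0.01126 mol (1:1 ratio)
n(NaOH) consumed by analyte = 0.02681 − 0.01126 = 0.01555 mol
From the 1:2 ratio, n(C9H8O4) = 1/2 × 0.01555 = 7.777 × 10^-3 mol
mass of C9H8O4 = 7.777 × 10^-3 × 180.16 = 1.401 g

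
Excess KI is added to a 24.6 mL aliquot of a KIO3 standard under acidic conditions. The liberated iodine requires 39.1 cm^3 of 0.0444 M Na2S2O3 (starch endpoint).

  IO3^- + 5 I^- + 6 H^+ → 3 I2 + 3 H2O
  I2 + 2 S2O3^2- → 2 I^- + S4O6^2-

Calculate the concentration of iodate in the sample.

0.0118 M

n(S2O3^2-) = 0.0391 × 0.0444 = 1.74 × 10^-3 mol
n(I2) = n(S2O3^2-)/2 = 8.68 × 10^-4 mol
From the 1:3 ratio, n(IO3^-) in the aliquot = 1/3 × 8.68 × 10^-4 = 2.89 × 10^-4 mol
[IO3^-] = 2.89 × 10^-4 / 0.0246 = 0.0118 mol/L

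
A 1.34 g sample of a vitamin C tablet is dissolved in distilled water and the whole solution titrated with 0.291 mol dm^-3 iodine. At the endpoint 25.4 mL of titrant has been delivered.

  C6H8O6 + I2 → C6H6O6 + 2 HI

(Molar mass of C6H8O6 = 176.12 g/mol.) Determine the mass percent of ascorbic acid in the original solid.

97.1 %

n(I2) = 0.0254 L × 0.291 mol/L = 7.39 × 10^-3 mol
n(C6H8O6) = 7.39 × 10^-3 mol (1:1 ratio)
mass of C6H8O6 = 7.39 × 10^-3 × 176.12 g/mol = 1.30 g
% C6H8O6 = 1.30 / 1.34 × 100 = 97.1 %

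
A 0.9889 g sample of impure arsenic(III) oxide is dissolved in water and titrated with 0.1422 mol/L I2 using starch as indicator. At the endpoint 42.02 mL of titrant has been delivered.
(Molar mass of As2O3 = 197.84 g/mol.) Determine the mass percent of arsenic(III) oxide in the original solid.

As2O3 + 2 I2 + 2 H2O → As2O5 + 4 HI
n(I2) = 0.04202 L × 0.1422 mol/L = 5.975 × 10^-3 mol
From the 1:2 ratio, n(As2O3) = 1/2 × 5.975 × 10^-3 = 2.988 × 10^-3 mol
mass of As2O3 = 2.988 × 10^-3 × 197.84 g/mol = 0.5911 g
% As2O3 = 0.5911 / 0.9889 × 100 = 59.77 %

59.77 %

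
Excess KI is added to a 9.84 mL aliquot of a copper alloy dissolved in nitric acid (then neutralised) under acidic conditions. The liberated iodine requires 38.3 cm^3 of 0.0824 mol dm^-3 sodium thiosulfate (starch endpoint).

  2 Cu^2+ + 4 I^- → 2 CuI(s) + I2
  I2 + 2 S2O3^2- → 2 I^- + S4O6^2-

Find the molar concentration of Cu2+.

0.321 mol/L

n(S2O3^2-) = 0.0383 × 0.0824 = 3.16 × 10^-3 mol
n(I2) = n(S2O3^2-)/2 = 1.58 × 10^-3 mol
From the 2:1 ratio, n(Cu2+) in the aliquot = 2/1 × 1.58 × 10^-3 = 3.16 × 10^-3 mol
[Cu2+] = 3.16 × 10^-3 / 0.00984 = 0.321 mol/L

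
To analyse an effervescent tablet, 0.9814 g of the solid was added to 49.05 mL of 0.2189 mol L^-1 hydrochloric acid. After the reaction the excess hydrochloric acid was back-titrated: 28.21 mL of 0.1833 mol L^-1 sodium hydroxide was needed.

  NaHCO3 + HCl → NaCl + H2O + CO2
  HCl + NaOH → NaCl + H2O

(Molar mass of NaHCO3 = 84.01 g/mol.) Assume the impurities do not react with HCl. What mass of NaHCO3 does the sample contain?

0.4676 g

n(HCl) added = 0.04905 × 0.2189 = 0.01074 mol
n(NaOH) used in back-titration = 0.02821 × 0.1833 = 5.171 × 10^-3 mol
n(HCl) left over = 5.171 × 10^-3 mol (1:1 ratio)
n(HCl) consumed by analyte = 0.01074 − 5.171 × 10^-3 = 5.566 × 10^-3 mol
n(NaHCO3) = 5.566 × 10^-3 mol (1:1 ratio)
mass of NaHCO3 = 5.566 × 10^-3 × 84.01 = 0.4676 g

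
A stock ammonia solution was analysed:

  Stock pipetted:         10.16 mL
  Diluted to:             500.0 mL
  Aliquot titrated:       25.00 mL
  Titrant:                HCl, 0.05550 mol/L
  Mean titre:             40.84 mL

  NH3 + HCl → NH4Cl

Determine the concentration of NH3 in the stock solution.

4.462 mol/L

n(HCl) = 0.04084 × 0.05550 = 2.267 × 10^-3 mol
n(NH3) in the aliquot = 2.267 × 10^-3 mol (1:1 ratio)
[NH3]_dilute = 2.267 × 10^-3 / 0.02500 = 0.09066 mol/L
Dilution factor = 500.0 / 10.16 = 49.21
[NH3]_stock = 0.09066 × 49.21 = 4.462 mol/L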